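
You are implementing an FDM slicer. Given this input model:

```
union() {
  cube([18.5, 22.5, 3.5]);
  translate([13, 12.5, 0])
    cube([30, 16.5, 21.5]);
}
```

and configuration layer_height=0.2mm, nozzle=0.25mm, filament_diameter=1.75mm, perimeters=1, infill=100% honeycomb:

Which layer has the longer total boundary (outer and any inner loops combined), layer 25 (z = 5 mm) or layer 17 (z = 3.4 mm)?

Layer 25 (z = 5): the cube is not intersected at this z (z outside [0, 3.5]); the cube at (13, 12.5) (footprint 30×16.5) is included at this height (perimeter 93.00 mm); Taking the union: only the 30×16.5 cube at (13, 12.5) is present, so the union is just that shape — boundary = 93.00 mm. So its perimeter = 93.00 mm. Layer 17 (z = 3.4): the cube (footprint 18.5×22.5) is included at this height (perimeter 82.00 mm); the cube at (13, 12.5) is present — its section is the full 30×16.5 rectangle (perimeter 93.00 mm); Taking the union: the regions partially overlap (shared area 55.00 mm²), so the edge portions inside another operand are dropped and the merged outline is re-measured after clipping — boundary = 144.00 mm. So its perimeter = 144.00 mm. Layer 17 is larger (144.00 vs 93.00 mm).

layer 17 (z = 3.4 mm)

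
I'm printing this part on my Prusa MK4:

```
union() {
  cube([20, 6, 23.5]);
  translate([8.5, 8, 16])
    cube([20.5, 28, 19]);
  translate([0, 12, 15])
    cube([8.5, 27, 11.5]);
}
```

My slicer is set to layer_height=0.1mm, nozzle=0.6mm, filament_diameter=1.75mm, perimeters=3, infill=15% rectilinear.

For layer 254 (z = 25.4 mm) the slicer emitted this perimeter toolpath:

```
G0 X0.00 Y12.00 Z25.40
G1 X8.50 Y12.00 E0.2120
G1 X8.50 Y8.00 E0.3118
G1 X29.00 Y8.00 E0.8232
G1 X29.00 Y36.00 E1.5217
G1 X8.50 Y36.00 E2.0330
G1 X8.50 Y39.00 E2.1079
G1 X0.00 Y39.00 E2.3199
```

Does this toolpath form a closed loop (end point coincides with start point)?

Start point (G0): (0.00, 12.00). End point (last G1): the path does not return to the start — open.

no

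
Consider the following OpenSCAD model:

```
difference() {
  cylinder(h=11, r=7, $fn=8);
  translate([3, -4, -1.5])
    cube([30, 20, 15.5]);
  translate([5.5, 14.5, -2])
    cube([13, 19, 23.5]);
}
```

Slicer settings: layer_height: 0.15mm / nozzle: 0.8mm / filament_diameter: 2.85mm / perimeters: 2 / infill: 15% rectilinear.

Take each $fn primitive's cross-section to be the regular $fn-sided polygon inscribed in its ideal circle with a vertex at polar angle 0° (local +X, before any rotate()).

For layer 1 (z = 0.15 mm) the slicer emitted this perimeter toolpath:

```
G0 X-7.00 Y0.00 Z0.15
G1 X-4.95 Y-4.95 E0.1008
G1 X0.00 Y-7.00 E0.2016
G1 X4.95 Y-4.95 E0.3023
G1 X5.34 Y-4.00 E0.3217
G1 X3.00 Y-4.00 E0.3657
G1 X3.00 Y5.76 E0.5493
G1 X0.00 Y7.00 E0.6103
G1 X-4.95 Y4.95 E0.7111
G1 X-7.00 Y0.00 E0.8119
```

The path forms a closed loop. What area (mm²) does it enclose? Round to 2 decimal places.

110.40 mm²

Apply the shoelace formula to the sequence of (X, Y) vertices; enclosed area = 110.40 mm².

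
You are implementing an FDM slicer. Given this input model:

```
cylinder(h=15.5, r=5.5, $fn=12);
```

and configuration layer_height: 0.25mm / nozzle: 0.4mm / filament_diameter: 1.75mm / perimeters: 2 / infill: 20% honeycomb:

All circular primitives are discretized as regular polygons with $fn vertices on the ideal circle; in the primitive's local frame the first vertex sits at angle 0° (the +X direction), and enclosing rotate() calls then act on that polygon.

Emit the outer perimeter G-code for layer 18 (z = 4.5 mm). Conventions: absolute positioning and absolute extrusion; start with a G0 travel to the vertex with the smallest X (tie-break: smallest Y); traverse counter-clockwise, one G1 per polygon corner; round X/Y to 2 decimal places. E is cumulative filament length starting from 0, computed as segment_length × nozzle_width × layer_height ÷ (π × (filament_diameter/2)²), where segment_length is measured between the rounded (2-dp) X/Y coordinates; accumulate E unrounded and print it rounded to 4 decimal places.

G0 X-5.50 Y0.00 Z4.50
G1 X-4.76 Y-2.75 E0.1184
G1 X-2.75 Y-4.76 E0.2366
G1 X0.00 Y-5.50 E0.3550
G1 X2.75 Y-4.76 E0.4734
G1 X4.76 Y-2.75 E0.5916
G1 X5.50 Y0.00 E0.7100
G1 X4.76 Y2.75 E0.8284
G1 X2.75 Y4.76 E0.9465
G1 X0.00 Y5.50 E1.0649
G1 X-2.75 Y4.76 E1.1833
G1 X-4.76 Y2.75 E1.3015
G1 X-5.50 Y0.00 E1.4199

At z = 4.5 mm: the cylinder: section is a regular 12-gon, circumradius r=5.5. The outline is a single polygon with 12 vertices. Extrusion per mm of travel: 0.4 × 0.25 / (π × 0.875²) = 0.041575. Accumulating E over each segment gives final E = 1.4199.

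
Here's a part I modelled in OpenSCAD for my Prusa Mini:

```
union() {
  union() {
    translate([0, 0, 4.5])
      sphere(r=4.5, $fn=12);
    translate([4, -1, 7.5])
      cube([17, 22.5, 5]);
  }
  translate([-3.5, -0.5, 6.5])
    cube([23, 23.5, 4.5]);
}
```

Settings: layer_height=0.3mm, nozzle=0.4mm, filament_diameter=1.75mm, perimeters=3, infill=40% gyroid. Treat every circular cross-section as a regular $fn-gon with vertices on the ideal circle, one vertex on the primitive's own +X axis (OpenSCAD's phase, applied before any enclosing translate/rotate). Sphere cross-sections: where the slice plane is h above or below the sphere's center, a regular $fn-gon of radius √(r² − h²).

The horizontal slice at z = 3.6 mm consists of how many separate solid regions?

At z = 3.6 mm: the sphere: section is a regular 12-gon, circumradius = √(r²−h²) = √(4.5²−0.9²) = 4.409; the cube at (4, -1) is not intersected at this z (z outside [7.5, 12.5]); Taking the union: only the r=4.5 sphere is present, so the union is just that shape — 1 connected region; the cube at (-3.5, -0.5) is not intersected at this z (z outside [6.5, 11]); Taking the union: only the result so far is present, so the union is just that shape — 1 connected region. The result has 1 disconnected region.

1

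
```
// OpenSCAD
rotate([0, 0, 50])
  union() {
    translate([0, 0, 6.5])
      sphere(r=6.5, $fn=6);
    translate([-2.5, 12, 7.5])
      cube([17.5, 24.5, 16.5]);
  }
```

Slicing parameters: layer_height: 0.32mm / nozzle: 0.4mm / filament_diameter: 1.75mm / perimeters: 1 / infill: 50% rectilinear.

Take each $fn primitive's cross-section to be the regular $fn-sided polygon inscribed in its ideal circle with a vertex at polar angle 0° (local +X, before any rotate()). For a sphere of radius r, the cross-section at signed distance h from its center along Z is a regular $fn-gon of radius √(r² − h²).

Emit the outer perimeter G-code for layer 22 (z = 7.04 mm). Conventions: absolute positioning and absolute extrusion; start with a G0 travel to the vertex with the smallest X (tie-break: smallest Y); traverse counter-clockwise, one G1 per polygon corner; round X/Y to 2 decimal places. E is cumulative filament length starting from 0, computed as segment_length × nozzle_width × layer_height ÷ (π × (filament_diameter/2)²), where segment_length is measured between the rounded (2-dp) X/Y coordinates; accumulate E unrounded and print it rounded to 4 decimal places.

G0 X-6.38 Y1.12 Z7.04
G1 X-4.16 Y-4.96 E0.3444
G1 X2.22 Y-6.09 E0.6893
G1 X6.38 Y-1.12 E1.0342
G1 X4.16 Y4.96 E1.3786
G1 X-2.22 Y6.09 E1.7234
G1 X-6.38 Y1.12 E2.0683

At z = 7.04 mm: the r=6.5 sphere contributes a regular 6-gon of circumradius √(6.5²−0.54²) = 6.478; the cube at (-2.5, 12) does not reach this height (z outside [7.5, 24]); Merging all regions: only the r=6.5 sphere is present, so the union is just that shape — 1 connected region; (whole slice rotated 50° about Z — lengths, areas and connectivity unchanged). The outline is a single polygon with 6 vertices. Extrusion per mm of travel: 0.4 × 0.32 / (π × 0.875²) = 0.053216. Accumulating E over each segment gives final E = 2.0683.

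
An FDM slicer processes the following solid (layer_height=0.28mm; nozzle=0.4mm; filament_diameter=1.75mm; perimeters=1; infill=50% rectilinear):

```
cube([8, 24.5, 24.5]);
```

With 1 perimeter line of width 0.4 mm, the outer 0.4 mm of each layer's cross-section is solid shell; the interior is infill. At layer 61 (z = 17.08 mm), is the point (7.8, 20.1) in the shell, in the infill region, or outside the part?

At z = 17.08 mm: the cube (footprint 8×24.5) is included at this height. Overall, the cross-section is a single solid region. The nearest boundary edge runs (8.00, 0.00)→(8.00, 24.50); distance from the point to it = 0.20 mm. The point is inside the cross-section, 0.20 mm from the nearest boundary — within the 0.4 mm shell band (1 × 0.4).

shell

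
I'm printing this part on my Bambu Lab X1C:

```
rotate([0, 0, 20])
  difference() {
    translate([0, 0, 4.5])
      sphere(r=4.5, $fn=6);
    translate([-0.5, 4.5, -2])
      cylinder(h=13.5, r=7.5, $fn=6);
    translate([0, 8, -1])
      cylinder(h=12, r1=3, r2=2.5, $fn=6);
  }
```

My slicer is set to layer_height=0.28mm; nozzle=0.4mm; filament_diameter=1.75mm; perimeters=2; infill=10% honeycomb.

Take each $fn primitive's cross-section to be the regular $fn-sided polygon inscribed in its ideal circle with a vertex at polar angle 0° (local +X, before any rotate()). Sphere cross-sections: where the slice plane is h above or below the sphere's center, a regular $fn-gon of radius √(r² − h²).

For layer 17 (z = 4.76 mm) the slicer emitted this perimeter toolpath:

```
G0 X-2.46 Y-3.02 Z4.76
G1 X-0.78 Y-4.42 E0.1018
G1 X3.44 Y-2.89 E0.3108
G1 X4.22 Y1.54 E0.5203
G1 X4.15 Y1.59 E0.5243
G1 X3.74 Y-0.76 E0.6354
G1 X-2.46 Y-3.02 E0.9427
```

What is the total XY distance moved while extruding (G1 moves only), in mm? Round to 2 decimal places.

Sum the Euclidean lengths of each G1 segment: total = 20.24 mm.

20.24 mm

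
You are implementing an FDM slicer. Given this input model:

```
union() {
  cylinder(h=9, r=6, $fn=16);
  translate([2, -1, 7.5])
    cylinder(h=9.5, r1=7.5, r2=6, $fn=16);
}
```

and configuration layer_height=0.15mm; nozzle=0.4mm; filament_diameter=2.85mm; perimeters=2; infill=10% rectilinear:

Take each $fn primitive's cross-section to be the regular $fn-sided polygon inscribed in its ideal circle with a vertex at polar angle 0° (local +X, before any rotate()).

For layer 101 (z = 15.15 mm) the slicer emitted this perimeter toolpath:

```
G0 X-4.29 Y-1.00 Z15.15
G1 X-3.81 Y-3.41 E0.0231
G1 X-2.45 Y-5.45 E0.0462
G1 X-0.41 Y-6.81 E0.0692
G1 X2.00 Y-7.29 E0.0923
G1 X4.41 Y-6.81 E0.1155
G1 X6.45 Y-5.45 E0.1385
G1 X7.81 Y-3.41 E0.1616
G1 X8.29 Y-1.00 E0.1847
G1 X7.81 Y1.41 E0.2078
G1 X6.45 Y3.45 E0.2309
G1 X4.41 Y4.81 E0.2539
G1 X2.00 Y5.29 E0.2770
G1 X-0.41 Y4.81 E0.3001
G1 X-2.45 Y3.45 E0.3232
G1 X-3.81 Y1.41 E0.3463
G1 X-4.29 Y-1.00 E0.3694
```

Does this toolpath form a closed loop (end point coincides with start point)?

yes

Start point (G0): (-4.29, -1.00). End point (last G1): the path returns to the start — closed.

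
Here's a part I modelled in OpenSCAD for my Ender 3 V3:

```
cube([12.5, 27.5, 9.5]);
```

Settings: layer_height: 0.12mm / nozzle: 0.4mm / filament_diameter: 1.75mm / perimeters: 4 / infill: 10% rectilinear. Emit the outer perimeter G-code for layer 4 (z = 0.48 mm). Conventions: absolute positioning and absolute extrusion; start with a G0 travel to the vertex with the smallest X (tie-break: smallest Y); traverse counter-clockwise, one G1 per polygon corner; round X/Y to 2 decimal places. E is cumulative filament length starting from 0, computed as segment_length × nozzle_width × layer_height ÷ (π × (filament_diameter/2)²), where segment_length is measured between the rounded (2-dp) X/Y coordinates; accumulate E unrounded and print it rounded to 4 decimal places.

G0 X0.00 Y0.00 Z0.48
G1 X12.50 Y0.00 E0.2495
G1 X12.50 Y27.50 E0.7982
G1 X0.00 Y27.50 E1.0477
G1 X0.00 Y0.00 E1.5965

At z = 0.48 mm: the cube is present — its section is the full 12.5×27.5 rectangle. The outline is a single polygon with 4 vertices. Extrusion per mm of travel: 0.4 × 0.12 / (π × 0.875²) = 0.019956. Accumulating E over each segment gives final E = 1.5965.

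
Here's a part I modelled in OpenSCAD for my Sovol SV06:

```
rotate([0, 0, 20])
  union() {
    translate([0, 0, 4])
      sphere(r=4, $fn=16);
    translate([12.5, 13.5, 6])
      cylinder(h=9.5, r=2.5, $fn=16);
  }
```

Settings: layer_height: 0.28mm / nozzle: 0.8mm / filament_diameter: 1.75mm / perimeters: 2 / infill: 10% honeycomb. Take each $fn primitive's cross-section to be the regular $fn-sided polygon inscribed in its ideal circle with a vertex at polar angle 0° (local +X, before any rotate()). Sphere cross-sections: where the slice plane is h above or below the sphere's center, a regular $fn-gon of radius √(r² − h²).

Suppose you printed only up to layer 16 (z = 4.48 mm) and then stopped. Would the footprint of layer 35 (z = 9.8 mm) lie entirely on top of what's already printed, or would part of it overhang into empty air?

Compare the two slices. At z = 4.48: the sphere: section is a regular 16-gon, circumradius = √(r²−h²) = √(4²−0.48²) = 3.971 (area = (16/2)·3.971²·sin(360°/16) = 48.28 mm²); the cylinder at (12.5, 13.5) does not reach this height (z outside [6, 15.5]); Combining (union): only the r=4 sphere is present, so the union is just that shape — area = 48.28 mm²; (rotated 20° about Z; rotation is an isometry so areas/perimeters/island counts are preserved). At z = 9.8: the sphere is not intersected at this z (|z−center|=5.800 > r=4); the cylinder at (12.5, 13.5): section is a regular 16-gon, circumradius r=2.5 (area = (16/2)·2.500²·sin(360°/16) = 19.13 mm²); Taking the union: only the r=2.5 cylinder at (12.5, 13.5) is present, so the union is just that shape — area = 19.13 mm²; (rotated 20° about Z; rotation is an isometry so areas/perimeters/island counts are preserved). Checking containment: at z = 9.8 the cross-section extends beyond the z = 4.48 cross-section by about 19.13 mm².

part overhangs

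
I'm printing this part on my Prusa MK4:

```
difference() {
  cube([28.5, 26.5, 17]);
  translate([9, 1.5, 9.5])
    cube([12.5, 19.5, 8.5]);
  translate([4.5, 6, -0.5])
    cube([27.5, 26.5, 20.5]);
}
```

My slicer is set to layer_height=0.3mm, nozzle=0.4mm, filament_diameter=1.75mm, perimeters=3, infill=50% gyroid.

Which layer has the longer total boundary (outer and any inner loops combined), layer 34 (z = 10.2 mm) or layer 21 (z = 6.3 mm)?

Layer 34 (z = 10.2): the 28.5×26.5 cube contributes its full rectangle (perimeter 110.00 mm); the cube at (9, 1.5) (footprint 12.5×19.5) is included at this height (perimeter 64.00 mm); the cube at (4.5, 6) (footprint 27.5×26.5) is included at this height (perimeter 108.00 mm); After the difference (first − rest): starting from the 28.5×26.5 cube, the 12.5×19.5 cube at (9, 1.5) lies wholly inside it (removes its full 243.75 mm² and its 64.00 mm outline becomes a hole wall); the 27.5×26.5 cube at (4.5, 6) partially overlaps it — only the 304.50 mm² overlap (of its 728.75 mm²) is removed, clipping the outline — boundary = 119.00 mm. So its perimeter = 119.00 mm. Layer 21 (z = 6.3): the cube is present — its section is the full 28.5×26.5 rectangle (perimeter 110.00 mm); the cube at (9, 1.5) is not intersected at this z (z outside [9.5, 18]); the 27.5×26.5 cube at (4.5, 6) contributes its full rectangle (perimeter 108.00 mm); Subtracting the remaining from the first: starting from the 28.5×26.5 cube, the 27.5×26.5 cube at (4.5, 6) partially overlaps it — only the 492.00 mm² overlap (of its 728.75 mm²) is removed, clipping the outline — boundary = 110.00 mm. So its perimeter = 110.00 mm. Layer 34 is larger (119.00 vs 110.00 mm).

layer 34 (z = 10.2 mm)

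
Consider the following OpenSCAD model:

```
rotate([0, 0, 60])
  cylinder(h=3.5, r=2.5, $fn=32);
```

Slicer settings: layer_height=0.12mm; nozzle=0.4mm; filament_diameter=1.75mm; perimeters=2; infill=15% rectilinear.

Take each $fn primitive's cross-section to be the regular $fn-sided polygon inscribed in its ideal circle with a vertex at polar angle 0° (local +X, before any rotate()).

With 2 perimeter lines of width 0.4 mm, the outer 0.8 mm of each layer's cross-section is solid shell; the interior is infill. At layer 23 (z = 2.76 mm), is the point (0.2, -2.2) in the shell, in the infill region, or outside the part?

shell

At z = 2.76 mm: the cylinder: section is a regular 32-gon, circumradius r=2.5; (rotated 60° about Z; rotation is an isometry so areas/perimeters/island counts are preserved). Overall, the cross-section is a single solid region. Undo the 60° rotation: the query point maps to (-1.805, -1.273) in the un-rotated model frame. The nearest boundary edge runs (-2.08, -1.39)→(-1.77, -1.77); distance from the point to it = 0.28 mm. The point is inside the cross-section, 0.28 mm from the nearest boundary — within the 0.8 mm shell band (2 × 0.4).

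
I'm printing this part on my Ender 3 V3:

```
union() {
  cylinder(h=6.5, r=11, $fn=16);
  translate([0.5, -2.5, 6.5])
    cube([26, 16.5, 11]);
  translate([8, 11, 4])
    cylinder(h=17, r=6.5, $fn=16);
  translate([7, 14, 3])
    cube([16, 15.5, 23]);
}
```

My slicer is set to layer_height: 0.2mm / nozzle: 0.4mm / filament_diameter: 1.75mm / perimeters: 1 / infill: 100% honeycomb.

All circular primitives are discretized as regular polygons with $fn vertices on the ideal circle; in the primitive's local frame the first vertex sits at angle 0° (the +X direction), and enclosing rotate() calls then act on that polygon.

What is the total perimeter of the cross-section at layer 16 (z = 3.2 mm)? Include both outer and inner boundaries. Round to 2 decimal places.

At z = 3.2 mm: the r=11 cylinder contributes a regular 16-gon of circumradius 11 (perimeter = 2·16·11.000·sin(180°/16) = 68.67 mm); the cube at (0.5, -2.5) is not intersected at this z (z outside [6.5, 17.5]); the cylinder at (8, 11) is not intersected at this z (z outside [4, 21]); the cube at (7, 14) (footprint 16×15.5) is included at this height (perimeter 63.00 mm); Merging all regions: the 2 present regions are separate (no shared area or edge), so areas and boundary lengths simply add and each stays a separate island — boundary = 131.67 mm. Overall, the cross-section has 2 separate islands. Total boundary length (outer) = 131.67 mm.

131.67 mm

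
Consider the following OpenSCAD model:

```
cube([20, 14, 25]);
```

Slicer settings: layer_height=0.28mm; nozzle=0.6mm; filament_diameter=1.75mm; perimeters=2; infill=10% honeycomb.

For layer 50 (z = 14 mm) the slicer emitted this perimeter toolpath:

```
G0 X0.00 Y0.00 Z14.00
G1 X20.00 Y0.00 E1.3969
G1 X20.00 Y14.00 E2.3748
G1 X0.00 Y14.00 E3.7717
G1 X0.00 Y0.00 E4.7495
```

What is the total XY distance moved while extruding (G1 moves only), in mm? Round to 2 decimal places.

Sum the Euclidean lengths of each G1 segment: total = 68.00 mm.

68.00 mm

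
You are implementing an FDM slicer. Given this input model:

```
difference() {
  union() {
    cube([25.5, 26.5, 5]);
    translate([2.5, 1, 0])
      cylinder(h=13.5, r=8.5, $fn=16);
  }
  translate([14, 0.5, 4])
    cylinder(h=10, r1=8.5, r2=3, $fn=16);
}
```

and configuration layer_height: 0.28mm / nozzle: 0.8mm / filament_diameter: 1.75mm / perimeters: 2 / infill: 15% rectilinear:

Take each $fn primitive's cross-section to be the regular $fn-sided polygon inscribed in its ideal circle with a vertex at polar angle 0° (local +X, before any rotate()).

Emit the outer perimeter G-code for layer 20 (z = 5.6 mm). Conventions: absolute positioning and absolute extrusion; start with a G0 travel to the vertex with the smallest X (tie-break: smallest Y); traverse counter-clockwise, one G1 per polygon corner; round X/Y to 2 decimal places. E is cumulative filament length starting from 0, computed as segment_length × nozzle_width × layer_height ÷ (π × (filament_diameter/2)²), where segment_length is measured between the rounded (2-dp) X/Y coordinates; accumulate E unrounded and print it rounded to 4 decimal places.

At z = 5.6 mm: the cube is absent (z outside [0, 5]); the r=8.5 cylinder at (2.5, 1) gives a regular 16-gon of circumradius 8.5 (constant along its height); Taking the union: only the r=8.5 cylinder at (2.5, 1) is present, so the union is just that shape — 1 connected region; the cone at (14, 0.5): at t=0.160 of its height the radius interpolates to r₁+(r₂−r₁)t = 7.620, giving a regular 16-gon of that circumradius; After the difference (first − rest): starting from the result so far, the cone at (14, 0.5) partially overlaps it — only the 33.16 mm² overlap (of its 177.76 mm²) is removed, clipping the outline — 1 connected region. The outline is a single polygon with 19 vertices. Extrusion per mm of travel: 0.8 × 0.28 / (π × 0.875²) = 0.093128. Accumulating E over each segment gives final E = 4.9690.

G0 X-6.00 Y1.00 Z5.60
G1 X-5.35 Y-2.25 E0.3087
G1 X-3.51 Y-5.01 E0.6176
G1 X-0.75 Y-6.85 E0.9265
G1 X2.50 Y-7.50 E1.2352
G1 X5.75 Y-6.85 E1.5438
G1 X8.51 Y-5.01 E1.8527
G1 X8.60 Y-4.87 E1.8682
G1 X6.96 Y-2.42 E2.1428
G1 X6.38 Y0.50 E2.4200
G1 X6.96 Y3.42 E2.6973
G1 X8.61 Y5.89 E2.9739
G1 X9.06 Y6.19 E3.0243
G1 X8.51 Y7.01 E3.1162
G1 X5.75 Y8.85 E3.4252
G1 X2.50 Y9.50 E3.7338
G1 X-0.75 Y8.85 E4.0425
G1 X-3.51 Y7.01 E4.3514
G1 X-5.35 Y4.25 E4.6603
G1 X-6.00 Y1.00 E4.9690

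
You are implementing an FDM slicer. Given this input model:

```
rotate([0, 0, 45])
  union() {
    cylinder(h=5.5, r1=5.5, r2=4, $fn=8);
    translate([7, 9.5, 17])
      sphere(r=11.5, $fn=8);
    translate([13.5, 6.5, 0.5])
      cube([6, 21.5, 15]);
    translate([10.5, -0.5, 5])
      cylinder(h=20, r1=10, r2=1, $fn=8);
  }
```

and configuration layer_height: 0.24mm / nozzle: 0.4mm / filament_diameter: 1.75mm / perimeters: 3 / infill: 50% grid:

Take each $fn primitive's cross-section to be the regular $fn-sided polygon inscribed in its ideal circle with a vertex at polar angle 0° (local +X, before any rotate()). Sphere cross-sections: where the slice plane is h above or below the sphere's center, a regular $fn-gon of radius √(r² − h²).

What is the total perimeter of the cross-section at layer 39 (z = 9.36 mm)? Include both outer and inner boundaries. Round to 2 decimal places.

At z = 9.36 mm: the cone does not reach this height (z outside [0, 5.5]); the r=11.5 sphere at (7, 9.5) contributes a regular 8-gon of circumradius √(11.5²−7.64²) = 8.595 (perimeter = 2·8·8.595·sin(180°/8) = 52.63 mm); the cube at (13.5, 6.5) is present — its section is the full 6×21.5 rectangle (perimeter 55.00 mm); the cone at (10.5, -0.5) contributes a regular 8-gon of circumradius 8.038 (interpolated between r1=10 and r2=1 at t=0.218) (perimeter = 2·8·8.038·sin(180°/8) = 49.22 mm); Combining (union): the regions partially overlap (shared area 51.47 mm²), so the edge portions inside another operand are dropped and the merged outline is re-measured after clipping — boundary = 112.93 mm; (whole slice rotated 45° about Z — lengths, areas and connectivity unchanged). Overall, the cross-section is a single solid region. Total boundary length (outer) = 112.93 mm.

112.93 mm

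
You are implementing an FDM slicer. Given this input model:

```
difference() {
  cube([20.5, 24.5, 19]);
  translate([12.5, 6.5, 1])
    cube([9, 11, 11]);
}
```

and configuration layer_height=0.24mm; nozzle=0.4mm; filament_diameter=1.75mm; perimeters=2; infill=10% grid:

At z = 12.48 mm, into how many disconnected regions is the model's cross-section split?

At z = 12.48 mm: the 20.5×24.5 cube contributes its full rectangle; the cube at (12.5, 6.5) does not reach this height (z outside [1, 12]); Taking the first minus the rest: none of the subtracted shapes is present at this height, so the 20.5×24.5 cube is unchanged — 1 connected region. The result has 1 disconnected region.

1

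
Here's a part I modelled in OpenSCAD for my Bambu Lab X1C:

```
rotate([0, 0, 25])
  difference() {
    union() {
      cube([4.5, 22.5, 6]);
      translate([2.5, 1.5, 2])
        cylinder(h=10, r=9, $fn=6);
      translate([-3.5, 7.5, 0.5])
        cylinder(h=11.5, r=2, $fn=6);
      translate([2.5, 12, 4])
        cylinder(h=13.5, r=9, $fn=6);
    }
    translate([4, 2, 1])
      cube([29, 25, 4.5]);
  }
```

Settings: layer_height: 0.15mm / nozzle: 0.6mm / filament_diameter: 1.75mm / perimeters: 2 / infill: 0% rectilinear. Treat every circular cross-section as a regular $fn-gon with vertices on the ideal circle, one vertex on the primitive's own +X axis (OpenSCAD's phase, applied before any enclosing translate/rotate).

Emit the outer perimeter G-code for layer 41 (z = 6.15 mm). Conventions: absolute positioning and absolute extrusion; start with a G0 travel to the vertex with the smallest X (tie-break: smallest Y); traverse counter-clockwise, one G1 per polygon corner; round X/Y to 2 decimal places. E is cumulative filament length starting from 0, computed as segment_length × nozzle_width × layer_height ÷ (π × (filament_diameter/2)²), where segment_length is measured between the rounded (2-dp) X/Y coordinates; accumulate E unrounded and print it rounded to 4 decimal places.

G0 X-10.96 Y8.13 Z6.15
G1 X-8.02 Y6.06 E0.1345
G1 X-8.15 Y4.47 E0.1942
G1 X-6.52 Y3.33 E0.2687
G1 X-6.10 Y3.52 E0.2859
G1 X-6.52 Y-1.39 E0.4703
G1 X0.85 Y-6.55 E0.8069
G1 X9.00 Y-2.75 E1.1434
G1 X9.79 Y6.22 E1.4803
G1 X4.82 Y9.70 E1.7074
G1 X5.35 Y15.74 E1.9342
G1 X-2.02 Y20.90 E2.2709
G1 X-10.18 Y17.09 E2.6078
G1 X-10.96 Y8.13 E2.9444

At z = 6.15 mm: the cube is not intersected at this z (z outside [0, 6]); the cylinder at (2.5, 1.5): section is a regular 6-gon, circumradius r=9; the r=2 cylinder at (-3.5, 7.5) contributes a regular 6-gon of circumradius 2; the r=9 cylinder at (2.5, 12) gives a regular 6-gon of circumradius 9 (constant along its height); Merging all regions: the regions partially overlap (shared area 60.35 mm²), so overlapping operands fuse into one piece — 1 connected region; the cube at (4, 2) does not reach this height (z outside [1, 5.5]); Subtracting the remaining from the first: none of the subtracted shapes is present at this height, so the result so far is unchanged — 1 connected region; (rotated 25° about Z; rotation is an isometry so areas/perimeters/island counts are preserved). The outline is a single polygon with 13 vertices. Extrusion per mm of travel: 0.6 × 0.15 / (π × 0.875²) = 0.037418. Accumulating E over each segment gives final E = 2.9444.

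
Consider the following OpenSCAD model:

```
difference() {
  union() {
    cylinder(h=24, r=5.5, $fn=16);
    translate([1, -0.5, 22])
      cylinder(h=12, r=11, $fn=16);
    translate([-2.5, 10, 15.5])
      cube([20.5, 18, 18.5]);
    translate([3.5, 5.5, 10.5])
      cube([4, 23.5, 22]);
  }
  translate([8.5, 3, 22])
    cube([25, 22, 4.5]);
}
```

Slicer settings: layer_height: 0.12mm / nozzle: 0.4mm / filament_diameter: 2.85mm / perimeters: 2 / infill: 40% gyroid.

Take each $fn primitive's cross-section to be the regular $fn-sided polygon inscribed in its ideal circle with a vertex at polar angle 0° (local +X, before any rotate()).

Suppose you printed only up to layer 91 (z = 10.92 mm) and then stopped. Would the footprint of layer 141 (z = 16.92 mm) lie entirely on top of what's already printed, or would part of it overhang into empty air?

Compare the two slices. At z = 10.92: the r=5.5 cylinder gives a regular 16-gon of circumradius 5.5 (constant along its height) (area = (16/2)·5.500²·sin(360°/16) = 92.61 mm²); the cylinder at (1, -0.5) is absent (z outside [22, 34]); the cube at (-2.5, 10) does not reach this height (z outside [15.5, 34]); the 4×23.5 cube at (3.5, 5.5) contributes its full rectangle (area 94.00 mm²); Taking the union: the 2 present regions are separate (no shared area or edge), so areas and boundary lengths simply add and each stays a separate island — area = 186.61 mm²; the cube at (8.5, 3) does not reach this height (z outside [22, 26.5]); Taking the first minus the rest: none of the subtracted shapes is present at this height, so the result so far is unchanged — area = 186.61 mm². At z = 16.92: the r=5.5 cylinder contributes a regular 16-gon of circumradius 5.5 (area = (16/2)·5.500²·sin(360°/16) = 92.61 mm²); the cylinder at (1, -0.5) is not intersected at this z (z outside [22, 34]); the 20.5×18 cube at (-2.5, 10) contributes its full rectangle (area 369.00 mm²); the cube at (3.5, 5.5) (footprint 4×23.5) is included at this height (area 94.00 mm²); Taking the union: the regions partially overlap — summed areas 555.61 mm² minus the doubly-counted overlap 72.00 mm² gives 483.61 mm² — area = 483.61 mm²; the cube at (8.5, 3) is not intersected at this z (z outside [22, 26.5]); Taking the first minus the rest: none of the subtracted shapes is present at this height, so the result so far is unchanged — area = 483.61 mm². Checking containment: at z = 16.92 the cross-section extends beyond the z = 10.92 cross-section by about 297.00 mm².

part overhangs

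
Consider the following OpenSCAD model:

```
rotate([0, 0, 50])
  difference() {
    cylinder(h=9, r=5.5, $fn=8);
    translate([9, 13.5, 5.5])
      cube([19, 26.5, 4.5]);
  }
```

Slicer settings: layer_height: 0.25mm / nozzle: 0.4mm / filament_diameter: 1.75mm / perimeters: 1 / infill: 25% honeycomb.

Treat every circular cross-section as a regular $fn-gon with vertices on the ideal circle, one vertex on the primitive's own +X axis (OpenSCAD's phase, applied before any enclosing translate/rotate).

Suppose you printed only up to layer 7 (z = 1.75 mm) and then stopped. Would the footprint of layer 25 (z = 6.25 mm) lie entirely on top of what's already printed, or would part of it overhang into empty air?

entirely on top

Compare the two slices. At z = 1.75: the cylinder: section is a regular 8-gon, circumradius r=5.5 (area = (8/2)·5.500²·sin(360°/8) = 85.56 mm²); the cube at (9, 13.5) is not intersected at this z (z outside [5.5, 10]); Subtracting the remaining from the first: none of the subtracted shapes is present at this height, so the r=5.5 cylinder is unchanged — area = 85.56 mm²; (whole slice rotated 50° about Z — lengths, areas and connectivity unchanged). At z = 6.25: the r=5.5 cylinder contributes a regular 8-gon of circumradius 5.5 (area = (8/2)·5.500²·sin(360°/8) = 85.56 mm²); the cube at (9, 13.5) is present — its section is the full 19×26.5 rectangle (area 503.50 mm²); Subtracting the remaining from the first: starting from the r=5.5 cylinder (85.56 mm²), the 19×26.5 cube at (9, 13.5) misses the remaining region (no effect) — area = 85.56 mm²; (whole slice rotated 50° about Z — lengths, areas and connectivity unchanged). Checking containment: the cross-section at z = 6.25 is a subset of the cross-section at z = 1.75.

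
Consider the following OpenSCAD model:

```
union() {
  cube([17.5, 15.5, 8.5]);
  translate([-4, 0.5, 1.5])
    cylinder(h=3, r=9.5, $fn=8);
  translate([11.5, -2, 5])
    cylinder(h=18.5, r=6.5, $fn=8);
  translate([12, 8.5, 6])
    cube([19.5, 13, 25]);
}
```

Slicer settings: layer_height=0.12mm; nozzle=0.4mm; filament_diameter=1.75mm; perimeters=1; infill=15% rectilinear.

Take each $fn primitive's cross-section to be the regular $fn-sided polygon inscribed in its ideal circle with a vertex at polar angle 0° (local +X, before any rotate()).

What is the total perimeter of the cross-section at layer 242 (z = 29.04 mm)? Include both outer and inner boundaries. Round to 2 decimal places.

At z = 29.04 mm: the cube is absent (z outside [0, 8.5]); the cylinder at (-4, 0.5) is not intersected at this z (z outside [1.5, 4.5]); the cylinder at (11.5, -2) is absent (z outside [5, 23.5]); the cube at (12, 8.5) is present — its section is the full 19.5×13 rectangle (perimeter 65.00 mm); Merging all regions: only the 19.5×13 cube at (12, 8.5) is present, so the union is just that shape — boundary = 65.00 mm. Overall, the cross-section is a single solid region. Total boundary length (outer) = 65.00 mm.

65.00 mm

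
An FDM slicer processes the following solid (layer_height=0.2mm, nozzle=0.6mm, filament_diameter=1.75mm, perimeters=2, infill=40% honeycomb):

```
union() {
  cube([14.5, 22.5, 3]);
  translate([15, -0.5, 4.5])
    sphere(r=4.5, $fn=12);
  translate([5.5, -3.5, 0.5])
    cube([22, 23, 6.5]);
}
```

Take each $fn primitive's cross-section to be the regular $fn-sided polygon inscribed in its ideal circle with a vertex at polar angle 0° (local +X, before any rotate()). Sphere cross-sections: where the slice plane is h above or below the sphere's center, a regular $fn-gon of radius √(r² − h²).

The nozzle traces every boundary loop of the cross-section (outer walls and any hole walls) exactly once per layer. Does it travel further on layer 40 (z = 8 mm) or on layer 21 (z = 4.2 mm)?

layer 21 (z = 4.2 mm)

Layer 40 (z = 8): the cube is not intersected at this z (z outside [0, 3]); the r=4.5 sphere at (15, -0.5) contributes a regular 12-gon of circumradius √(4.5²−3.5²) = 2.828 (perimeter = 2·12·2.828·sin(180°/12) = 17.57 mm); the cube at (5.5, -3.5) does not reach this height (z outside [0.5, 7]); Taking the union: only the r=4.5 sphere at (15, -0.5) is present, so the union is just that shape — boundary = 17.57 mm. So its perimeter = 17.57 mm. Layer 21 (z = 4.2): the cube is absent (z outside [0, 3]); the sphere at (15, -0.5): section is a regular 12-gon, circumradius = √(r²−h²) = √(4.5²−0.3²) = 4.490 (perimeter = 2·12·4.490·sin(180°/12) = 27.89 mm); the cube at (5.5, -3.5) (footprint 22×23) is included at this height (perimeter 90.00 mm); Merging all regions: the regions partially overlap (shared area 54.35 mm²), so the edge portions inside another operand are dropped and the merged outline is re-measured after clipping — boundary = 90.89 mm. So its perimeter = 90.89 mm. Layer 21 is larger (90.89 vs 17.57 mm).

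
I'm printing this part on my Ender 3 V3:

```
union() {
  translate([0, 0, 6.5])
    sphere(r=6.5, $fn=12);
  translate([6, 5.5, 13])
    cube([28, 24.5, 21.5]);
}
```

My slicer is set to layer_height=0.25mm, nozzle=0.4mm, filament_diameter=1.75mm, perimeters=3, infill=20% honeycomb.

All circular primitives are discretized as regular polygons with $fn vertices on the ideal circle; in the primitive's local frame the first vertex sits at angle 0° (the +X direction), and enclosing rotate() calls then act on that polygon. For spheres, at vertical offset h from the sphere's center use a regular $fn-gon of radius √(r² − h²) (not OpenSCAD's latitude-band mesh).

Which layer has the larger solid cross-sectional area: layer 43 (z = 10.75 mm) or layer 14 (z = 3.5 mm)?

layer 14 (z = 3.5 mm)

Layer 43 (z = 10.75): the r=6.5 sphere contributes a regular 12-gon of circumradius √(6.5²−4.25²) = 4.918 (area = (12/2)·4.918²·sin(360°/12) = 72.56 mm²); the cube at (6, 5.5) is not intersected at this z (z outside [13, 34.5]); Merging all regions: only the r=6.5 sphere is present, so the union is just that shape — area = 72.56 mm². So its area = 72.56 mm². Layer 14 (z = 3.5): the sphere: section is a regular 12-gon, circumradius = √(r²−h²) = √(6.5²−3²) = 5.766 (area = (12/2)·5.766²·sin(360°/12) = 99.75 mm²); the cube at (6, 5.5) is absent (z outside [13, 34.5]); Combining (union): only the r=6.5 sphere is present, so the union is just that shape — area = 99.75 mm². So its area = 99.75 mm². Layer 14 is larger (99.75 vs 72.56 mm²).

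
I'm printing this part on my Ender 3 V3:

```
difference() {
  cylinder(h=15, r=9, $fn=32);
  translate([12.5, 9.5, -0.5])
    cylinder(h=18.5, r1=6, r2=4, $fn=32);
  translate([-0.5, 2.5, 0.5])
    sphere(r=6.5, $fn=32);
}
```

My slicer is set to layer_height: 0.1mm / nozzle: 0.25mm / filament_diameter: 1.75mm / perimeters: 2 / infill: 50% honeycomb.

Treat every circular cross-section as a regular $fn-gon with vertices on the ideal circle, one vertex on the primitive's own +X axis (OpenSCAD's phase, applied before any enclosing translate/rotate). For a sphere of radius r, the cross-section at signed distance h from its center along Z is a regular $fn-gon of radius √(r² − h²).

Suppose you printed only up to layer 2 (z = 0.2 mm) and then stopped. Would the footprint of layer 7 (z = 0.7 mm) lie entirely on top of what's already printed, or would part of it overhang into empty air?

Compare the two slices. At z = 0.2: the r=9 cylinder contributes a regular 32-gon of circumradius 9 (area = (32/2)·9.000²·sin(360°/32) = 252.84 mm²); the cone at (12.5, 9.5) (r1=6→r2=4) has section circumradius 5.924 here — a regular 32-gon (area = (32/2)·5.924²·sin(360°/32) = 109.56 mm²); the sphere at (-0.5, 2.5): section is a regular 32-gon, circumradius = √(r²−h²) = √(6.5²−0.3²) = 6.493 (area = (32/2)·6.493²·sin(360°/32) = 131.60 mm²); Taking the first minus the rest: starting from the r=9 cylinder (252.84 mm²), the cone at (12.5, 9.5) misses the remaining region (no effect); the r=6.5 sphere at (-0.5, 2.5) partially overlaps it — only the 131.48 mm² overlap (of its 131.60 mm²) is removed, clipping the outline — area = 121.35 mm². At z = 0.7: the cylinder: section is a regular 32-gon, circumradius r=9 (area = (32/2)·9.000²·sin(360°/32) = 252.84 mm²); the cone at (12.5, 9.5): at t=0.065 of its height the radius interpolates to r₁+(r₂−r₁)t = 5.870, giving a regular 32-gon of that circumradius (area = (32/2)·5.870²·sin(360°/32) = 107.57 mm²); the r=6.5 sphere at (-0.5, 2.5) contributes a regular 32-gon of circumradius √(6.5²−0.2²) = 6.497 (area = (32/2)·6.497²·sin(360°/32) = 131.76 mm²); After the difference (first − rest): starting from the r=9 cylinder (252.84 mm²), the cone at (12.5, 9.5) misses the remaining region (no effect); the r=6.5 sphere at (-0.5, 2.5) partially overlaps it — only the 131.63 mm² overlap (of its 131.76 mm²) is removed, clipping the outline — area = 121.21 mm². Checking containment: the cross-section at z = 0.7 is a subset of the cross-section at z = 0.2.

entirely on top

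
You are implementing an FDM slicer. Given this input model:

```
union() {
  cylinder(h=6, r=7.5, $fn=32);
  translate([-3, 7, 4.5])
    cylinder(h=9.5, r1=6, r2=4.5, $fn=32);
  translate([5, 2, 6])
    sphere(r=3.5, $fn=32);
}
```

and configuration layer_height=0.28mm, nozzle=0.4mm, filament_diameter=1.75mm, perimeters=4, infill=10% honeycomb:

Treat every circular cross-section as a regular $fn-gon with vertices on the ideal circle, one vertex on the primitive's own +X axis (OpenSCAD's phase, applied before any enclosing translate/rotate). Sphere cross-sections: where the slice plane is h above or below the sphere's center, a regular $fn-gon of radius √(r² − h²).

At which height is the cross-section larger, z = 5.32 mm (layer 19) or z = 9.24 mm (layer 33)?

Layer 19 (z = 5.32): the r=7.5 cylinder gives a regular 32-gon of circumradius 7.5 (constant along its height) (area = (32/2)·7.500²·sin(360°/32) = 175.58 mm²); the cone at (-3, 7): at t=0.086 of its height the radius interpolates to r₁+(r₂−r₁)t = 5.871, giving a regular 32-gon of that circumradius (area = (32/2)·5.871²·sin(360°/32) = 107.57 mm²); the r=3.5 sphere at (5, 2) contributes a regular 32-gon of circumradius √(3.5²−0.68²) = 3.433 (area = (32/2)·3.433²·sin(360°/32) = 36.79 mm²); Combining (union): the regions partially overlap — summed areas 319.95 mm² minus the doubly-counted overlap 73.84 mm² gives 246.11 mm² — area = 246.11 mm². So its area = 246.11 mm². Layer 33 (z = 9.24): the cylinder is absent (z outside [0, 6]); the cone at (-3, 7) (r1=6→r2=4.5) has section circumradius 5.252 here — a regular 32-gon (area = (32/2)·5.252²·sin(360°/32) = 86.09 mm²); the r=3.5 sphere at (5, 2) contributes a regular 32-gon of circumradius √(3.5²−3.24²) = 1.324 (area = (32/2)·1.324²·sin(360°/32) = 5.47 mm²); Merging all regions: the 2 present regions are separate (no shared area or edge), so areas and boundary lengths simply add and each stays a separate island — area = 91.56 mm². So its area = 91.56 mm². Layer 19 is larger (246.11 vs 91.56 mm²).

layer 19 (z = 5.32 mm)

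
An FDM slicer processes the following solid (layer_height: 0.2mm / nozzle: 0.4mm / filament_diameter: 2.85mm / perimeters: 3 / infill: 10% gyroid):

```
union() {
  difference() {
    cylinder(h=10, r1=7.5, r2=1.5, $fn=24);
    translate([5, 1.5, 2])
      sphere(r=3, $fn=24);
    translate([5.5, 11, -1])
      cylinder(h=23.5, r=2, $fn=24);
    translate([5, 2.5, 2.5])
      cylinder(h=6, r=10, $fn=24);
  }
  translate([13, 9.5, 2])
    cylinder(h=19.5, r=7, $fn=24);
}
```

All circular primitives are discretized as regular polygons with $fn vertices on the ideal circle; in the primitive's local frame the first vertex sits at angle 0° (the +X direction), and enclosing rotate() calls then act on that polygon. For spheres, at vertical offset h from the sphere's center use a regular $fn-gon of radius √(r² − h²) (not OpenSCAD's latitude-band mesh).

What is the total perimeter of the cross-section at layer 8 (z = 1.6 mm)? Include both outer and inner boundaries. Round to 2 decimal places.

At z = 1.6 mm: the cone: at t=0.160 of its height the radius interpolates to r₁+(r₂−r₁)t = 6.540, giving a regular 24-gon of that circumradius (perimeter = 2·24·6.540·sin(180°/24) = 40.97 mm); the r=3 sphere at (5, 1.5) contributes a regular 24-gon of circumradius √(3²−0.4²) = 2.973 (perimeter = 2·24·2.973·sin(180°/24) = 18.63 mm); the r=2 cylinder at (5.5, 11) gives a regular 24-gon of circumradius 2 (constant along its height) (perimeter = 2·24·2.000·sin(180°/24) = 12.53 mm); the cylinder at (5, 2.5) is absent (z outside [2.5, 8.5]); Subtracting the remaining from the first: starting from the cone, the r=3 sphere at (5, 1.5) partially overlaps it — only the 19.91 mm² overlap (of its 27.46 mm²) is removed, clipping the outline; the r=2 cylinder at (5.5, 11) misses the remaining region (no effect) — boundary = 45.49 mm; the cylinder at (13, 9.5) is absent (z outside [2, 21.5]); Combining (union): only that combined region is present, so the union is just that shape — boundary = 45.49 mm. Overall, the cross-section is a single solid region. Total boundary length (outer) = 45.49 mm.

45.49 mm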